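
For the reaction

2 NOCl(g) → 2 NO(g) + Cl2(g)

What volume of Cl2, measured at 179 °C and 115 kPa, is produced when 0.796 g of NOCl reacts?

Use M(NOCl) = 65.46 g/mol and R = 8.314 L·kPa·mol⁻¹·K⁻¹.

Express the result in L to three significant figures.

0.199 L

n(NOCl) = 0.7960 / 65.46 = 0.01216 mol
n(Cl2) = (1/2) × 0.01216 = 0.006080 mol
V = nRT/P = 0.006080 × 8.314 × 452.15 / 115 = 0.1987 L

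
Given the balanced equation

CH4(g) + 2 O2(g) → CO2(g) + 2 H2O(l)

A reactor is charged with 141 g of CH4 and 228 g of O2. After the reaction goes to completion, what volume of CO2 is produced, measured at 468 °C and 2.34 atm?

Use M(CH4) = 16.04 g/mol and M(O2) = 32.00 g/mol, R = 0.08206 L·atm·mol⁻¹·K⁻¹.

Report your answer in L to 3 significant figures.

92.6 L

n(CH4) = 141 / 16.04 = 8.791 mol
n(O2) = 228 / 32.00 = 7.125 mol
For 8.791 mol CH4, stoichiometry requires (2/1) × 8.791 = 17.58 mol O2; 7.125 mol is available, so O2 is limiting.
n(CO2) = (1/2) × 7.125 = 3.562 mol
V(CO2) = nRT/P = 3.562 × 0.08206 × 741.15 / 2.34 = 92.58 L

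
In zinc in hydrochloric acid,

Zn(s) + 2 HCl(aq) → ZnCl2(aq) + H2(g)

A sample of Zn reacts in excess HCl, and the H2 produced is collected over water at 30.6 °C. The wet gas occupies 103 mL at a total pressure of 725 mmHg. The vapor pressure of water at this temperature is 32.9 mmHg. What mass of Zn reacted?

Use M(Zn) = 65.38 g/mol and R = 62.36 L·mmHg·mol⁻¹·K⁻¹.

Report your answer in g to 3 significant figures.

P(H2) = 725 − 32.9 = 692.1 mmHg
n(H2) = PV/RT = (692.1 × 0.1030) / (62.36 × 303.75) = 0.003763 mol
n(Zn) = (1/1) × 0.003763 = 0.003763 mol
m(Zn) = 0.003763 × 65.38 = 0.2460 g

0.246 g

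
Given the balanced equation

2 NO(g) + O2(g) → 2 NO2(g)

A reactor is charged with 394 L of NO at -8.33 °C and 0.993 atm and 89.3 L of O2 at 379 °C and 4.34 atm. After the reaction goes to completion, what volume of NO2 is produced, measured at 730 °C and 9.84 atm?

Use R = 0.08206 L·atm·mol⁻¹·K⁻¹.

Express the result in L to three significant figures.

121 L

n(NO) = PV/RT = (0.993 × 394) / (0.08206 × 264.82) = 18.00 mol
n(O2) = PV/RT = (4.34 × 89.3) / (0.08206 × 652.15) = 7.242 mol
For 18.00 mol NO, stoichiometry requires (1/2) × 18.00 = 9.000 mol O2; 7.242 mol is available, so O2 is limiting.
n(NO2) = (2/1) × 7.242 = 14.48 mol
V(NO2) = nRT/P = 14.48 × 0.08206 × 1003.15 / 9.84 = 121.1 L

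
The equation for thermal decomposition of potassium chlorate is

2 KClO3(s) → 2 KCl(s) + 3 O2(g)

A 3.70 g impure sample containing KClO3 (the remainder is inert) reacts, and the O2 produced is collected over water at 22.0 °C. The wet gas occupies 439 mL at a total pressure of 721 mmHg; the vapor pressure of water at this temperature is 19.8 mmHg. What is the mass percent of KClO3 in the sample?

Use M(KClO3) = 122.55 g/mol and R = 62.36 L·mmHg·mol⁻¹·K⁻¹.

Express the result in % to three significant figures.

36.9 %

P(O2) = 721 − 19.8 = 701.2 mmHg
n(O2) = PV/RT = (701.2 × 0.4390) / (62.36 × 295.15) = 0.01672 mol
n(KClO3) = (2/3) × 0.01672 = 0.01115 mol
m(KClO3) = 0.01115 × 122.55 = 1.366 g
%KClO3 = 1.366 / 3.70 × 100 = 36.92%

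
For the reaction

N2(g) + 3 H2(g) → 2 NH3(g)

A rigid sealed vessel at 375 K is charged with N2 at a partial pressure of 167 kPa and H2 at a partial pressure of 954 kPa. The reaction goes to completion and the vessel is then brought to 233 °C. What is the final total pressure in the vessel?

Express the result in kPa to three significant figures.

With V and T fixed, P_i ∝ n_i, so the mole ratios apply directly to partial pressures at 375 K.
P(H2) required for 167 kPa of N2 = (3/1) × 167 = 501.0 kPa; available 954 kPa, so N2 is limiting.
P(H2) remaining = 954 − (3/1) × 167 = 453.0 kPa
P(gaseous products) = (2)/1 × 167 = 334.0 kPa
P_total at 375 K = 453.0 + 334.0 = 787.0 kPa
Scaling to 233 °C: P = 787.0 × 506.15/375 = 1062 kPa

1060 kPa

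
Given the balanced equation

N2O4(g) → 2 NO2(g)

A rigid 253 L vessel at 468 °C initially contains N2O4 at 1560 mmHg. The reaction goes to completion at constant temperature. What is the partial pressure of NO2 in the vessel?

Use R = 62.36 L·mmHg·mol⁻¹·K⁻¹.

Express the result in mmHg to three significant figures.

n(N2O4)₀ = PV/RT = (1560 × 253) / (62.36 × 741.15) = 8.540 mol
n(NO2) = (2/1) × 8.540 = 17.08 mol
P(NO2) = nRT/V = 17.08 × 62.36 × 741.15 / 253 = 3120 mmHg

3120 mmHg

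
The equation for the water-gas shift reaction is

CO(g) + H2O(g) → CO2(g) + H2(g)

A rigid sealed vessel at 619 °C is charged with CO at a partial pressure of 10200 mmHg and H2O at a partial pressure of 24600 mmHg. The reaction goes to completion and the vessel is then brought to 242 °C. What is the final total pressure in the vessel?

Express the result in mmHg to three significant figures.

20100 mmHg

At constant V, partial pressures at 619 °C are proportional to moles, so apply stoichiometry directly to pressures.
P(H2O) required for 10200 mmHg of CO = (1/1) × 10200 = 10200 mmHg; available 24600 mmHg, so CO is limiting.
P(H2O) remaining = 24600 − (1/1) × 10200 = 14400 mmHg
P(gaseous products) = (1+1)/1 × 10200 = 20400 mmHg
P_total at 619 °C = 14400 + 20400 = 34800 mmHg
Scaling to 242 °C: P = 34800 × 515.15/892.15 = 20090 mmHg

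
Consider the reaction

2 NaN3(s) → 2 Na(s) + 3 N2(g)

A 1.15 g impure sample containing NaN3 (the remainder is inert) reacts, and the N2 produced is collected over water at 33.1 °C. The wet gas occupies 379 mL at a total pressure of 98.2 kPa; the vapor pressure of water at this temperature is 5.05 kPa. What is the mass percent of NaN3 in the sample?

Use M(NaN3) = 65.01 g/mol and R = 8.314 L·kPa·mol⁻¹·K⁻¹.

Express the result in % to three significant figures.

P(N2) = 98.2 − 5.05 = 93.15 kPa
n(N2) = PV/RT = (93.15 × 0.3790) / (8.314 × 306.25) = 0.01387 mol
n(NaN3) = (2/3) × 0.01387 = 0.009247 mol
m(NaN3) = 0.009247 × 65.01 = 0.6011 g
%NaN3 = 0.6011 / 1.15 × 100 = 52.27%

52.3 %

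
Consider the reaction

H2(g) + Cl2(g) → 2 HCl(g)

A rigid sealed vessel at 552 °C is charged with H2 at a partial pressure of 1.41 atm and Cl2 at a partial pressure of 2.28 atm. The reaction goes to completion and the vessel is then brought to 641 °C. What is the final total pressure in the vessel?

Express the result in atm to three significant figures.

Because the vessel is rigid and T is held at 552 °C, work the stoichiometry in partial pressures (P_i = n_iRT/V).
P(Cl2) required for 1.41 atm of H2 = (1/1) × 1.41 = 1.410 atm; available 2.28 atm, so H2 is limiting.
P(Cl2) remaining = 2.28 − (1/1) × 1.41 = 0.8700 atm
P(gaseous products) = (2)/1 × 1.41 = 2.820 atm
P_total at 552 °C = 0.8700 + 2.820 = 3.690 atm
Scaling to 641 °C: P = 3.690 × 914.15/825.15 = 4.088 atm

4.09 atm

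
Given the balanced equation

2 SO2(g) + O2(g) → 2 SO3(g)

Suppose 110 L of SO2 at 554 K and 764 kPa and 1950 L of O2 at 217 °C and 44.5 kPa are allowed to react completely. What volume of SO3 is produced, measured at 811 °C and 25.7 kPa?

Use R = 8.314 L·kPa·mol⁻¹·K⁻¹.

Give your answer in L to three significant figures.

6400 L

n(SO2) = PV/RT = (764 × 110) / (8.314 × 554) = 18.25 mol
n(O2) = PV/RT = (44.5 × 1950) / (8.314 × 490.15) = 21.29 mol
For 18.25 mol SO2, stoichiometry requires (1/2) × 18.25 = 9.125 mol O2; 21.29 mol is available, so SO2 is limiting.
n(SO3) = (2/2) × 18.25 = 18.25 mol
V(SO3) = nRT/P = 18.25 × 8.314 × 1084.15 / 25.7 = 6401 L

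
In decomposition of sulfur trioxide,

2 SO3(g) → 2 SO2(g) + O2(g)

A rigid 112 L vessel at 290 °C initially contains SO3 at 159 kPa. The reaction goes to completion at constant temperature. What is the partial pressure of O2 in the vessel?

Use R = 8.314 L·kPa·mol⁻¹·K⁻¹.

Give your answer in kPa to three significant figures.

n(SO3)₀ = PV/RT = (159 × 112) / (8.314 × 563.15) = 3.803 mol
n(O2) = (1/2) × 3.803 = 1.901 mol
P(O2) = nRT/V = 1.901 × 8.314 × 563.15 / 112 = 79.47 kPa

79.5 kPa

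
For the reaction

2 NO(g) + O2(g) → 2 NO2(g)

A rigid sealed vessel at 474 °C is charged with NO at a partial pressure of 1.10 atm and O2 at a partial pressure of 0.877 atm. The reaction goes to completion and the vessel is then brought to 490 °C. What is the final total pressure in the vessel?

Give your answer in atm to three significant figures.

With V and T fixed, P_i ∝ n_i, so the mole ratios apply directly to partial pressures at 474 °C.
P(O2) required for 1.10 atm of NO = (1/2) × 1.10 = 0.5500 atm; available 0.877 atm, so NO is limiting.
P(O2) remaining = 0.877 − (1/2) × 1.10 = 0.3270 atm
P(gaseous products) = (2)/2 × 1.10 = 1.100 atm
P_total at 474 °C = 0.3270 + 1.100 = 1.427 atm
Scaling to 490 °C: P = 1.427 × 763.15/747.15 = 1.458 atm

1.46 atm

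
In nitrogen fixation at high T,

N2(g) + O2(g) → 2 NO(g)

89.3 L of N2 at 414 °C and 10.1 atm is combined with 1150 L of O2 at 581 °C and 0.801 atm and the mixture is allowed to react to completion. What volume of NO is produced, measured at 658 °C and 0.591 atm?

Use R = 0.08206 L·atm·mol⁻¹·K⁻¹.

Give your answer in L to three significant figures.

3400 L

n(N2) = PV/RT = (10.1 × 89.3) / (0.08206 × 687.15) = 16.00 mol
n(O2) = PV/RT = (0.801 × 1150) / (0.08206 × 854.15) = 13.14 mol
For 16.00 mol N2, stoichiometry requires (1/1) × 16.00 = 16.00 mol O2; 13.14 mol is available, so O2 is limiting.
n(NO) = (2/1) × 13.14 = 26.28 mol
V(NO) = nRT/P = 26.28 × 0.08206 × 931.15 / 0.591 = 3398 L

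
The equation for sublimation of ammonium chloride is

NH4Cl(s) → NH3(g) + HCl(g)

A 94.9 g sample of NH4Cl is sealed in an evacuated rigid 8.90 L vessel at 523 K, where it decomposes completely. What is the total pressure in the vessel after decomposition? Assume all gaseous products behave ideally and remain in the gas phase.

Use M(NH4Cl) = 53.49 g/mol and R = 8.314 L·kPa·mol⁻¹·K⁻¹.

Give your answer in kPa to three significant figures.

1730 kPa

n(NH4Cl) = 94.9 / 53.49 = 1.774 mol
n(gas produced) = (2/1) × 1.774 = 3.548 mol
P = nRT/V = 3.548 × 8.314 × 523 / 8.90 = 1733 kPa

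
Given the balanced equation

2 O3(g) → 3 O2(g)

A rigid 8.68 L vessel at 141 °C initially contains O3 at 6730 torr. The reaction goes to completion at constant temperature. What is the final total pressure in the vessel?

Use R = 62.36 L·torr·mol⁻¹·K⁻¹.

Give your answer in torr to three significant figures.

Rigid vessel, constant T ⇒ P scales with total gas moles (2 → 3).
P_final = (3/2) × 6730 = 10100 torr

10100 torr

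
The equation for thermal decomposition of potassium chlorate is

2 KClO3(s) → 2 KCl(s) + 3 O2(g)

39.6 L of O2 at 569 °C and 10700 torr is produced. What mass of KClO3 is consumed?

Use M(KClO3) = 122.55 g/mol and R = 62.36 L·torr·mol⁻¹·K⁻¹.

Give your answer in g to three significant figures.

n(O2) = PV/RT = (10700 × 39.6) / (62.36 × 842.15) = 8.068 mol
n(KClO3) = (2/3) × 8.068 = 5.379 mol
m(KClO3) = 5.379 × 122.55 = 659.2 g

659 g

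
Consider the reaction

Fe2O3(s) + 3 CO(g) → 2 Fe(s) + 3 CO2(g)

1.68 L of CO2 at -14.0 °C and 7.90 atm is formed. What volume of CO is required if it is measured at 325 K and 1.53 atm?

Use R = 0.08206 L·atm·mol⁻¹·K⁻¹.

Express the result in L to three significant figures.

10.9 L

n(CO2) = PV/RT = (7.90 × 1.68) / (0.08206 × 259.15) = 0.6241 mol
n(CO) = (3/3) × 0.6241 = 0.6241 mol
V = nRT/P = 0.6241 × 0.08206 × 325 / 1.53 = 10.88 L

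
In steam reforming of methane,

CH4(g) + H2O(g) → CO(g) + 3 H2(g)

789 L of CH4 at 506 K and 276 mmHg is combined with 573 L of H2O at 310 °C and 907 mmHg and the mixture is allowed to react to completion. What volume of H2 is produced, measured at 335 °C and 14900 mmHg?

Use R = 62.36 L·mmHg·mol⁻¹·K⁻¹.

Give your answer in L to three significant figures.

n(CH4) = PV/RT = (276 × 789) / (62.36 × 506) = 6.901 mol
n(H2O) = PV/RT = (907 × 573) / (62.36 × 583.15) = 14.29 mol
For 6.901 mol CH4, stoichiometry requires (1/1) × 6.901 = 6.901 mol H2O; 14.29 mol is available, so CH4 is limiting.
n(H2) = (3/1) × 6.901 = 20.70 mol
V(H2) = nRT/P = 20.70 × 62.36 × 608.15 / 14900 = 52.69 L

52.7 L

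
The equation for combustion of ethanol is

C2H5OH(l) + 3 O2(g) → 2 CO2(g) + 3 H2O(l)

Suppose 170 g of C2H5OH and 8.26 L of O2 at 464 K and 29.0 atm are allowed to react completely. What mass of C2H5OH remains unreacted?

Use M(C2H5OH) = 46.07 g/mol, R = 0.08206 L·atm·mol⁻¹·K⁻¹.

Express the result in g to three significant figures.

n(C2H5OH) = 170 / 46.07 = 3.690 mol
n(O2) = PV/RT = (29.0 × 8.26) / (0.08206 × 464) = 6.291 mol
For 3.690 mol C2H5OH, stoichiometry requires (3/1) × 3.690 = 11.07 mol O2; 6.291 mol is available, so O2 is limiting.
n(C2H5OH) consumed = (1/3) × 6.291 = 2.097 mol; remaining = 3.690 − 2.097 = 1.593 mol
m(C2H5OH) = 1.593 × 46.07 = 73.39 g

73.4 g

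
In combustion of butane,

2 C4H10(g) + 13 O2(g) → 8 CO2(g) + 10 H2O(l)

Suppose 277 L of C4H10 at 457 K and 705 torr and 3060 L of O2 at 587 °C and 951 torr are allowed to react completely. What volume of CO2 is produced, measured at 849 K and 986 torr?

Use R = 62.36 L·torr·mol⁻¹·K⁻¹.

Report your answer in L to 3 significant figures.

n(C4H10) = PV/RT = (705 × 277) / (62.36 × 457) = 6.852 mol
n(O2) = PV/RT = (951 × 3060) / (62.36 × 860.15) = 54.25 mol
For 6.852 mol C4H10, stoichiometry requires (13/2) × 6.852 = 44.54 mol O2; 54.25 mol is available, so C4H10 is limiting.
n(CO2) = (8/2) × 6.852 = 27.41 mol
V(CO2) = nRT/P = 27.41 × 62.36 × 849 / 986 = 1472 L

1470 L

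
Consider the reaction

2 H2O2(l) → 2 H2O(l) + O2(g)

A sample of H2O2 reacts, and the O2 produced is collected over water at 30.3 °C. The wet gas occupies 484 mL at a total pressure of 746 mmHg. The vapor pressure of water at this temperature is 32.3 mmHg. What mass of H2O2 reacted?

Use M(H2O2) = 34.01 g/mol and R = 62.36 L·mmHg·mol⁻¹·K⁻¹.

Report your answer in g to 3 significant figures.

P(O2) = 746 − 32.3 = 713.7 mmHg
n(O2) = PV/RT = (713.7 × 0.4840) / (62.36 × 303.45) = 0.01825 mol
n(H2O2) = (2/1) × 0.01825 = 0.03650 mol
m(H2O2) = 0.03650 × 34.01 = 1.241 g

1.24 g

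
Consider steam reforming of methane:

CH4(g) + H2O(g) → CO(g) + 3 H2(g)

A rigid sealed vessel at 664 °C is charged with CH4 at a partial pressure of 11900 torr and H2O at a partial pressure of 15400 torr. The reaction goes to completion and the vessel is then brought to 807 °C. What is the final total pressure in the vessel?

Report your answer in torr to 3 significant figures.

With V and T fixed, P_i ∝ n_i, so the mole ratios apply directly to partial pressures at 664 °C.
P(H2O) required for 11900 torr of CH4 = (1/1) × 11900 = 11900 torr; available 15400 torr, so CH4 is limiting.
P(H2O) remaining = 15400 − (1/1) × 11900 = 3500 torr
P(gaseous products) = (1+3)/1 × 11900 = 47600 torr
P_total at 664 °C = 3500 + 47600 = 51100 torr
Scaling to 807 °C: P = 51100 × 1080.15/937.15 = 58900 torr

58900 torr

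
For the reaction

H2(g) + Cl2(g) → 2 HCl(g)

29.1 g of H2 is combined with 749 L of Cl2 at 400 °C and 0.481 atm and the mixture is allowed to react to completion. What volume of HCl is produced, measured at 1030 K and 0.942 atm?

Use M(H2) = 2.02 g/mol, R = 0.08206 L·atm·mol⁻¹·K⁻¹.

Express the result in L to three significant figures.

1170 L

n(H2) = 29.1 / 2.02 = 14.41 mol
n(Cl2) = PV/RT = (0.481 × 749) / (0.08206 × 673.15) = 6.522 mol
For 14.41 mol H2, stoichiometry requires (1/1) × 14.41 = 14.41 mol Cl2; 6.522 mol is available, so Cl2 is limiting.
n(HCl) = (2/1) × 6.522 = 13.04 mol
V(HCl) = nRT/P = 13.04 × 0.08206 × 1030 / 0.942 = 1170 L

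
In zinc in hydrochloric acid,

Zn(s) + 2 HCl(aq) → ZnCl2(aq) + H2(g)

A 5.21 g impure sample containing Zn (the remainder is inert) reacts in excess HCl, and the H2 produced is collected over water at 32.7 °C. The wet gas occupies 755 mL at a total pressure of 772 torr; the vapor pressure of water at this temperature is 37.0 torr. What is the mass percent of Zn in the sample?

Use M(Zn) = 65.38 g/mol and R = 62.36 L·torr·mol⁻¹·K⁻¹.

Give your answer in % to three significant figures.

36.5 %

P(H2) = 772 − 37.0 = 735.0 torr
n(H2) = PV/RT = (735.0 × 0.7550) / (62.36 × 305.85) = 0.02910 mol
n(Zn) = (1/1) × 0.02910 = 0.02910 mol
m(Zn) = 0.02910 × 65.38 = 1.903 g
%Zn = 1.903 / 5.21 × 100 = 36.53%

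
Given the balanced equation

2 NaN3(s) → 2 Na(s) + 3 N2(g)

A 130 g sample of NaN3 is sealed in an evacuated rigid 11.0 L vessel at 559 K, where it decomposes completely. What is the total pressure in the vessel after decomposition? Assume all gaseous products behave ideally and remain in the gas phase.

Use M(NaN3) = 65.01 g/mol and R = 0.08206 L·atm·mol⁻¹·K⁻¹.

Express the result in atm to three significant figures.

12.5 atm

n(NaN3) = 130 / 65.01 = 2.000 mol
n(gas produced) = (3/2) × 2.000 = 3.000 mol
P = nRT/V = 3.000 × 0.08206 × 559 / 11.0 = 12.51 atm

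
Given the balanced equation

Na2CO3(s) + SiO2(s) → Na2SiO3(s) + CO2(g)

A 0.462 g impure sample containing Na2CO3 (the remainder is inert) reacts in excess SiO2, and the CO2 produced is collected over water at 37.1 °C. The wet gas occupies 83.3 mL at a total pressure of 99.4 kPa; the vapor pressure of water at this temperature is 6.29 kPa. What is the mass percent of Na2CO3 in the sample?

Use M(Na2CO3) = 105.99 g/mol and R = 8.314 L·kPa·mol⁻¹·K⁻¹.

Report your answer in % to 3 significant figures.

69.0 %

P(CO2) = 99.4 − 6.29 = 93.11 kPa
n(CO2) = PV/RT = (93.11 × 0.08330) / (8.314 × 310.25) = 0.003007 mol
n(Na2CO3) = (1/1) × 0.003007 = 0.003007 mol
m(Na2CO3) = 0.003007 × 105.99 = 0.3187 g
%Na2CO3 = 0.3187 / 0.462 × 100 = 68.98%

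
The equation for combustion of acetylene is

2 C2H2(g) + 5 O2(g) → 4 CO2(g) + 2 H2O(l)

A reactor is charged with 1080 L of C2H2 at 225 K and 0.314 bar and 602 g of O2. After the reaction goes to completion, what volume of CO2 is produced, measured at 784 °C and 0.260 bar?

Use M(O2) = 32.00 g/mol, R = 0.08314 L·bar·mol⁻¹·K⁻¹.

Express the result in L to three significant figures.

5090 L

n(C2H2) = PV/RT = (0.314 × 1080) / (0.08314 × 225) = 18.13 mol
n(O2) = 602 / 32.00 = 18.81 mol
For 18.13 mol C2H2, stoichiometry requires (5/2) × 18.13 = 45.32 mol O2; 18.81 mol is available, so O2 is limiting.
n(CO2) = (4/5) × 18.81 = 15.05 mol
V(CO2) = nRT/P = 15.05 × 0.08314 × 1057.15 / 0.260 = 5088 L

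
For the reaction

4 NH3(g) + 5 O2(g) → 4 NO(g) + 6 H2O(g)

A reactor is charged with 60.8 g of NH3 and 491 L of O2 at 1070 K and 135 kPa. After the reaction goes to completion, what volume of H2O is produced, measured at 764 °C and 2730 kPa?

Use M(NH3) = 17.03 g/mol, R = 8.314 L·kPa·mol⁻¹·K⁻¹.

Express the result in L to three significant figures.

16.9 L

n(NH3) = 60.8 / 17.03 = 3.570 mol
n(O2) = PV/RT = (135 × 491) / (8.314 × 1070) = 7.451 mol
For 3.570 mol NH3, stoichiometry requires (5/4) × 3.570 = 4.462 mol O2; 7.451 mol is available, so NH3 is limiting.
n(H2O) = (6/4) × 3.570 = 5.355 mol
V(H2O) = nRT/P = 5.355 × 8.314 × 1037.15 / 2730 = 16.91 L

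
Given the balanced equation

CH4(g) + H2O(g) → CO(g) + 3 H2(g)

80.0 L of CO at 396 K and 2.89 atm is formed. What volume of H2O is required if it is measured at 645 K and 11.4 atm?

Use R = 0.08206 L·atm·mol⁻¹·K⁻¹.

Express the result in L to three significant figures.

n(CO) = PV/RT = (2.89 × 80.0) / (0.08206 × 396) = 7.115 mol
n(H2O) = (1/1) × 7.115 = 7.115 mol
V = nRT/P = 7.115 × 0.08206 × 645 / 11.4 = 33.03 L

33.0 L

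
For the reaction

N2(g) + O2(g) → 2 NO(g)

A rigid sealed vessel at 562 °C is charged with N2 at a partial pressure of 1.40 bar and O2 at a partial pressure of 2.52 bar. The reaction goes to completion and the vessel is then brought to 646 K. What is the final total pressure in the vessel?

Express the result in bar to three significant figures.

Because the vessel is rigid and T is held at 562 °C, work the stoichiometry in partial pressures (P_i = n_iRT/V).
P(O2) required for 1.40 bar of N2 = (1/1) × 1.40 = 1.400 bar; available 2.52 bar, so N2 is limiting.
P(O2) remaining = 2.52 − (1/1) × 1.40 = 1.120 bar
P(gaseous products) = (2)/1 × 1.40 = 2.800 bar
P_total at 562 °C = 1.120 + 2.800 = 3.920 bar
Scaling to 646 K: P = 3.920 × 646/835.15 = 3.032 bar

3.03 bar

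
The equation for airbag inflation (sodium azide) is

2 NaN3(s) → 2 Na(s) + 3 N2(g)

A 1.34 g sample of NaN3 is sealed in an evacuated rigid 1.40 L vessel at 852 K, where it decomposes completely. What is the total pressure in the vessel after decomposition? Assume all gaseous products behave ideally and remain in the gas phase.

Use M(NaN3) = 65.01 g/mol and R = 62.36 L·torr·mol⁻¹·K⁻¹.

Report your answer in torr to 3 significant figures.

1170 torr

n(NaN3) = 1.34 / 65.01 = 0.02061 mol
n(gas produced) = (3/2) × 0.02061 = 0.03091 mol
P = nRT/V = 0.03091 × 62.36 × 852 / 1.40 = 1173 torr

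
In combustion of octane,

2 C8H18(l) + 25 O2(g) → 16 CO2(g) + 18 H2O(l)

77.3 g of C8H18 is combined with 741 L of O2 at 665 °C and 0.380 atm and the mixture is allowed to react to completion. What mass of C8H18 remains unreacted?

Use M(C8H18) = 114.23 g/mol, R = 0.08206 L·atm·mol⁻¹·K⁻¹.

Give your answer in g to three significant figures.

43.9 g

n(C8H18) = 77.3 / 114.23 = 0.6767 mol
n(O2) = PV/RT = (0.380 × 741) / (0.08206 × 938.15) = 3.658 mol
For 0.6767 mol C8H18, stoichiometry requires (25/2) × 0.6767 = 8.459 mol O2; 3.658 mol is available, so O2 is limiting.
n(C8H18) consumed = (2/25) × 3.658 = 0.2926 mol; remaining = 0.6767 − 0.2926 = 0.3841 mol
m(C8H18) = 0.3841 × 114.23 = 43.88 g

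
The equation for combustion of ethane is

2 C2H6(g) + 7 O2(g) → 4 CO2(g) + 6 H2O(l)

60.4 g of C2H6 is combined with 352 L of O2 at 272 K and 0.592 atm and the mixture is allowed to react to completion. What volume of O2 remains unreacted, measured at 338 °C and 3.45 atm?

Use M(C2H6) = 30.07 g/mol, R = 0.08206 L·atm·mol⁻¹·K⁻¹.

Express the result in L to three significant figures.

33.5 L

n(C2H6) = 60.4 / 30.07 = 2.009 mol
n(O2) = PV/RT = (0.592 × 352) / (0.08206 × 272) = 9.336 mol
For 2.009 mol C2H6, stoichiometry requires (7/2) × 2.009 = 7.031 mol O2; 9.336 mol is available, so C2H6 is limiting.
n(O2) consumed = (7/2) × 2.009 = 7.031 mol; remaining = 9.336 − 7.031 = 2.305 mol
V(O2) = nRT/P = 2.305 × 0.08206 × 611.15 / 3.45 = 33.51 L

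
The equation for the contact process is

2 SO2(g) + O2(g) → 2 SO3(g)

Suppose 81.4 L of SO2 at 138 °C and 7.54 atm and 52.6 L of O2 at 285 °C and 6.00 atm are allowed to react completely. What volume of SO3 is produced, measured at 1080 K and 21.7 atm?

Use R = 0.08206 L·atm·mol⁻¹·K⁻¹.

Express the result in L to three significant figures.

56.3 L

n(SO2) = PV/RT = (7.54 × 81.4) / (0.08206 × 411.15) = 18.19 mol
n(O2) = PV/RT = (6.00 × 52.6) / (0.08206 × 558.15) = 6.891 mol
For 18.19 mol SO2, stoichiometry requires (1/2) × 18.19 = 9.095 mol O2; 6.891 mol is available, so O2 is limiting.
n(SO3) = (2/1) × 6.891 = 13.78 mol
V(SO3) = nRT/P = 13.78 × 0.08206 × 1080 / 21.7 = 56.28 L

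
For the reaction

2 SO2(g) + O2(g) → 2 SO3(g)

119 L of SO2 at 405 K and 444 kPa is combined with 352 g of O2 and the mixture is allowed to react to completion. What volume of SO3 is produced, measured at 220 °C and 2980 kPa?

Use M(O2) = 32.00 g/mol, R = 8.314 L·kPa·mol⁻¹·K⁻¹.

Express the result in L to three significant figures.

21.6 L

n(SO2) = PV/RT = (444 × 119) / (8.314 × 405) = 15.69 mol
n(O2) = 352 / 32.00 = 11.00 mol
For 15.69 mol SO2, stoichiometry requires (1/2) × 15.69 = 7.845 mol O2; 11.00 mol is available, so SO2 is limiting.
n(SO3) = (2/2) × 15.69 = 15.69 mol
V(SO3) = nRT/P = 15.69 × 8.314 × 493.15 / 2980 = 21.59 L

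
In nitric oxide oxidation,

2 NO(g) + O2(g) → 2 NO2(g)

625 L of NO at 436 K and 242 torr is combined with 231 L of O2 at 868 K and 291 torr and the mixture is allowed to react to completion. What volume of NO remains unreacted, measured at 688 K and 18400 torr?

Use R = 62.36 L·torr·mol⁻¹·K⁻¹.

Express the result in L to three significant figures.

7.18 L

n(NO) = PV/RT = (242 × 625) / (62.36 × 436) = 5.563 mol
n(O2) = PV/RT = (291 × 231) / (62.36 × 868) = 1.242 mol
For 5.563 mol NO, stoichiometry requires (1/2) × 5.563 = 2.781 mol O2; 1.242 mol is available, so O2 is limiting.
n(NO) consumed = (2/1) × 1.242 = 2.484 mol; remaining = 5.563 − 2.484 = 3.079 mol
V(NO) = nRT/P = 3.079 × 62.36 × 688 / 18400 = 7.179 L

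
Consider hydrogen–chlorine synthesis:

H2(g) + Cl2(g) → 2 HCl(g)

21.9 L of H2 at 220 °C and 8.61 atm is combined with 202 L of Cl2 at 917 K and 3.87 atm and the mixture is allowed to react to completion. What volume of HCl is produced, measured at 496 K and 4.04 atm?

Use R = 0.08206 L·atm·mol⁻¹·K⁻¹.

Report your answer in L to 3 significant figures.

n(H2) = PV/RT = (8.61 × 21.9) / (0.08206 × 493.15) = 4.659 mol
n(Cl2) = PV/RT = (3.87 × 202) / (0.08206 × 917) = 10.39 mol
For 4.659 mol H2, stoichiometry requires (1/1) × 4.659 = 4.659 mol Cl2; 10.39 mol is available, so H2 is limiting.
n(HCl) = (2/1) × 4.659 = 9.318 mol
V(HCl) = nRT/P = 9.318 × 0.08206 × 496 / 4.04 = 93.88 L

93.9 L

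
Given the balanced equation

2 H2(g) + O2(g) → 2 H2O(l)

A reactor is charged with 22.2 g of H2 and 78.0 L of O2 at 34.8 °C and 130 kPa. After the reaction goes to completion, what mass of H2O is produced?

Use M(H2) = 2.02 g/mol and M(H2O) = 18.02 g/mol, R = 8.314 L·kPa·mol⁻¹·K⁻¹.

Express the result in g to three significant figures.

143 g

n(H2) = 22.2 / 2.02 = 10.99 mol
n(O2) = PV/RT = (130 × 78.0) / (8.314 × 307.95) = 3.960 mol
For 10.99 mol H2, stoichiometry requires (1/2) × 10.99 = 5.495 mol O2; 3.960 mol is available, so O2 is limiting.
n(H2O) = (2/1) × 3.960 = 7.920 mol
m(H2O) = 7.920 × 18.02 = 142.7 g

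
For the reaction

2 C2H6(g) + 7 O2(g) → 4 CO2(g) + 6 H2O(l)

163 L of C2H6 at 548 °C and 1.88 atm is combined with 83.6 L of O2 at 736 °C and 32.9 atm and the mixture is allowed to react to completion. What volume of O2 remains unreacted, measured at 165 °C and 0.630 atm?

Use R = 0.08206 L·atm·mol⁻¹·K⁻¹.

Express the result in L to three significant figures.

n(C2H6) = PV/RT = (1.88 × 163) / (0.08206 × 821.15) = 4.548 mol
n(O2) = PV/RT = (32.9 × 83.6) / (0.08206 × 1009.15) = 33.21 mol
For 4.548 mol C2H6, stoichiometry requires (7/2) × 4.548 = 15.92 mol O2; 33.21 mol is available, so C2H6 is limiting.
n(O2) consumed = (7/2) × 4.548 = 15.92 mol; remaining = 33.21 − 15.92 = 17.29 mol
V(O2) = nRT/P = 17.29 × 0.08206 × 438.15 / 0.630 = 986.8 L

987 L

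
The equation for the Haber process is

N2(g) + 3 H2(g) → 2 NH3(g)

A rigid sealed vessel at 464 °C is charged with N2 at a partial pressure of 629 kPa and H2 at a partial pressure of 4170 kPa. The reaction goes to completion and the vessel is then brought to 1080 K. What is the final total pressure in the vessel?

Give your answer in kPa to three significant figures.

At constant V, partial pressures at 464 °C are proportional to moles, so apply stoichiometry directly to pressures.
P(H2) required for 629 kPa of N2 = (3/1) × 629 = 1887 kPa; available 4170 kPa, so N2 is limiting.
P(H2) remaining = 4170 − (3/1) × 629 = 2283 kPa
P(gaseous products) = (2)/1 × 629 = 1258 kPa
P_total at 464 °C = 2283 + 1258 = 3541 kPa
Scaling to 1080 K: P = 3541 × 1080/737.15 = 5188 kPa

5190 kPa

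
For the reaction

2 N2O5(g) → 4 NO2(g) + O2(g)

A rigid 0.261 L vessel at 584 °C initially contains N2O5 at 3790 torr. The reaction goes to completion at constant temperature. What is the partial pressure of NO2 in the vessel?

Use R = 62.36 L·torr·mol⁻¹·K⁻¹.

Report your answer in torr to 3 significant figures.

n(N2O5)₀ = PV/RT = (3790 × 0.261) / (62.36 × 857.15) = 0.01851 mol
n(NO2) = (4/2) × 0.01851 = 0.03702 mol
P(NO2) = nRT/V = 0.03702 × 62.36 × 857.15 / 0.261 = 7582 torr

7580 torr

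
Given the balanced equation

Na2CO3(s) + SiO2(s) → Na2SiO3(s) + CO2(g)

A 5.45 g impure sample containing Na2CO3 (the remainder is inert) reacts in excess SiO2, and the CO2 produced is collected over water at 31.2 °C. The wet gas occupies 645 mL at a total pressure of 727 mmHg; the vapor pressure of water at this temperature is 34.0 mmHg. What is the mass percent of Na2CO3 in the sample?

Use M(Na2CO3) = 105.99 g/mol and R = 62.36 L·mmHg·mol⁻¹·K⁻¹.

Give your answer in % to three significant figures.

P(CO2) = 727 − 34.0 = 693.0 mmHg
n(CO2) = PV/RT = (693.0 × 0.6450) / (62.36 × 304.35) = 0.02355 mol
n(Na2CO3) = (1/1) × 0.02355 = 0.02355 mol
m(Na2CO3) = 0.02355 × 105.99 = 2.496 g
%Na2CO3 = 2.496 / 5.45 × 100 = 45.80%

45.8 %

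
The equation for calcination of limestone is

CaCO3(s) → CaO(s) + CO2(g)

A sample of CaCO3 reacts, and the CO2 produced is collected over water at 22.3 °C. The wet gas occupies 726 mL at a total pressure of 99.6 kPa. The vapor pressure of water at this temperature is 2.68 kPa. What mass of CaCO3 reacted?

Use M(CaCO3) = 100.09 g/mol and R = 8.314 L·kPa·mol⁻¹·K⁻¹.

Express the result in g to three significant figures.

P(CO2) = 99.6 − 2.68 = 96.92 kPa
n(CO2) = PV/RT = (96.92 × 0.7260) / (8.314 × 295.45) = 0.02865 mol
n(CaCO3) = (1/1) × 0.02865 = 0.02865 mol
m(CaCO3) = 0.02865 × 100.09 = 2.868 g

2.87 g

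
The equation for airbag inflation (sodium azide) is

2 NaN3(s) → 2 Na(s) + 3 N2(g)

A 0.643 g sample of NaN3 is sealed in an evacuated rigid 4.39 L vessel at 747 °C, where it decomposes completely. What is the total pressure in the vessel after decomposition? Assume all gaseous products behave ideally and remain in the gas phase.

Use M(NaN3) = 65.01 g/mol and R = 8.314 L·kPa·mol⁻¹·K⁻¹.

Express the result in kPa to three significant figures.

28.7 kPa

n(NaN3) = 0.643 / 65.01 = 0.009891 mol
n(gas produced) = (3/2) × 0.009891 = 0.01484 mol
P = nRT/V = 0.01484 × 8.314 × 1020.15 / 4.39 = 28.67 kPa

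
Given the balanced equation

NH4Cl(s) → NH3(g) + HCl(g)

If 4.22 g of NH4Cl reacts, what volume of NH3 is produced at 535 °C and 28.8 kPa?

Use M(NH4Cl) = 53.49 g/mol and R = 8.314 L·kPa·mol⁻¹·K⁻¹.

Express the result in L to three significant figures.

n(NH4Cl) = 4.220 / 53.49 = 0.07889 mol
n(NH3) = (1/1) × 0.07889 = 0.07889 mol
V = nRT/P = 0.07889 × 8.314 × 808.15 / 28.8 = 18.40 L

18.4 L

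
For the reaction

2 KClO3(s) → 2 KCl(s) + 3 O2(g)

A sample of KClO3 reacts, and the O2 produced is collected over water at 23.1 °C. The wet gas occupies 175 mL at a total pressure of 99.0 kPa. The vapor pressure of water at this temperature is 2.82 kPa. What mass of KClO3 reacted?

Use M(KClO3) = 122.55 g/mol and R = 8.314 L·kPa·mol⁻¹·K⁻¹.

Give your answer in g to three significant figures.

0.558 g

P(O2) = 99.0 − 2.82 = 96.18 kPa
n(O2) = PV/RT = (96.18 × 0.1750) / (8.314 × 296.25) = 0.006834 mol
n(KClO3) = (2/3) × 0.006834 = 0.004556 mol
m(KClO3) = 0.004556 × 122.55 = 0.5583 g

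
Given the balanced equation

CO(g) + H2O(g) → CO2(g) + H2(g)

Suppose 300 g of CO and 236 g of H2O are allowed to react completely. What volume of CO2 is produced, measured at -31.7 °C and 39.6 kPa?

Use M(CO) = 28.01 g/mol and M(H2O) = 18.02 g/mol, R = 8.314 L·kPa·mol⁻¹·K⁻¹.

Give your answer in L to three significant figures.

543 L

n(CO) = 300 / 28.01 = 10.71 mol
n(H2O) = 236 / 18.02 = 13.10 mol
For 10.71 mol CO, stoichiometry requires (1/1) × 10.71 = 10.71 mol H2O; 13.10 mol is available, so CO is limiting.
n(CO2) = (1/1) × 10.71 = 10.71 mol
V(CO2) = nRT/P = 10.71 × 8.314 × 241.45 / 39.6 = 542.9 L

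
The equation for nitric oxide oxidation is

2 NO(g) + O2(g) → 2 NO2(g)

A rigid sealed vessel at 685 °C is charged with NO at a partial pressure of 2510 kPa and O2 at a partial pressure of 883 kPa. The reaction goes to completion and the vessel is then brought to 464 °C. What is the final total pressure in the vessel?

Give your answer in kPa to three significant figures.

1930 kPa

At constant V, partial pressures at 685 °C are proportional to moles, so apply stoichiometry directly to pressures.
P(O2) required for 2510 kPa of NO = (1/2) × 2510 = 1255 kPa; available 883 kPa, so O2 is limiting.
P(NO) remaining = 2510 − (2/1) × 883 = 744.0 kPa
P(gaseous products) = (2)/1 × 883 = 1766 kPa
P_total at 685 °C = 744.0 + 1766 = 2510 kPa
Scaling to 464 °C: P = 2510 × 737.15/958.15 = 1931 kPa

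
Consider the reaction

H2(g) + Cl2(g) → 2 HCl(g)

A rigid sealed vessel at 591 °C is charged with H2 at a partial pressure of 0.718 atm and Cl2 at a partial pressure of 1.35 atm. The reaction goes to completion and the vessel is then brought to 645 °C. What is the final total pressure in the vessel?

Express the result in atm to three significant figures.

2.20 atm

Because the vessel is rigid and T is held at 591 °C, work the stoichiometry in partial pressures (P_i = n_iRT/V).
P(Cl2) required for 0.718 atm of H2 = (1/1) × 0.718 = 0.7180 atm; available 1.35 atm, so H2 is limiting.
P(Cl2) remaining = 1.35 − (1/1) × 0.718 = 0.6320 atm
P(gaseous products) = (2)/1 × 0.718 = 1.436 atm
P_total at 591 °C = 0.6320 + 1.436 = 2.068 atm
Scaling to 645 °C: P = 2.068 × 918.15/864.15 = 2.197 atm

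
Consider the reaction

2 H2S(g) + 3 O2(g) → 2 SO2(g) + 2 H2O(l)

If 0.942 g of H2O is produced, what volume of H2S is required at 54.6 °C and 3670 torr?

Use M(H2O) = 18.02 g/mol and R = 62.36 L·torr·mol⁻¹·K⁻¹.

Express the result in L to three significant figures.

n(H2O) = 0.9420 / 18.02 = 0.05228 mol
n(H2S) = (2/2) × 0.05228 = 0.05228 mol
V = nRT/P = 0.05228 × 62.36 × 327.75 / 3670 = 0.2912 L

0.291 L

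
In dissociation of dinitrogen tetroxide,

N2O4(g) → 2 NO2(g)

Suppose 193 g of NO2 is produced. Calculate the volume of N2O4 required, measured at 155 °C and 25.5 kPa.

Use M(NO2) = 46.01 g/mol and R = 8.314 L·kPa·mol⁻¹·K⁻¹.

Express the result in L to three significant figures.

293 L

n(NO2) = 193.0 / 46.01 = 4.195 mol
n(N2O4) = (1/2) × 4.195 = 2.098 mol
V = nRT/P = 2.098 × 8.314 × 428.15 / 25.5 = 292.9 L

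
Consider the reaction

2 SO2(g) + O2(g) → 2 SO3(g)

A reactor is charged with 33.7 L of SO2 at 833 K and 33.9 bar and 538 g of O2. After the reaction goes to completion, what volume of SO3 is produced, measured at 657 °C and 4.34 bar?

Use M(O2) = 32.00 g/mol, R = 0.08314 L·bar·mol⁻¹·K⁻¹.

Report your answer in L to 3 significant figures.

294 L

n(SO2) = PV/RT = (33.9 × 33.7) / (0.08314 × 833) = 16.50 mol
n(O2) = 538 / 32.00 = 16.81 mol
For 16.50 mol SO2, stoichiometry requires (1/2) × 16.50 = 8.250 mol O2; 16.81 mol is available, so SO2 is limiting.
n(SO3) = (2/2) × 16.50 = 16.50 mol
V(SO3) = nRT/P = 16.50 × 0.08314 × 930.15 / 4.34 = 294.0 L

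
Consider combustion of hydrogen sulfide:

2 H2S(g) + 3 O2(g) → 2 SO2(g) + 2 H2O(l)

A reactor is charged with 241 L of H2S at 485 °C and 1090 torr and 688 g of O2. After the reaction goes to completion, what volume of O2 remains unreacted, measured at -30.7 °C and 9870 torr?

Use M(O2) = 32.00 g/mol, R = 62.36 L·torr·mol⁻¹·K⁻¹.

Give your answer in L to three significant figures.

n(H2S) = PV/RT = (1090 × 241) / (62.36 × 758.15) = 5.556 mol
n(O2) = 688 / 32.00 = 21.50 mol
For 5.556 mol H2S, stoichiometry requires (3/2) × 5.556 = 8.334 mol O2; 21.50 mol is available, so H2S is limiting.
n(O2) consumed = (3/2) × 5.556 = 8.334 mol; remaining = 21.50 − 8.334 = 13.17 mol
V(O2) = nRT/P = 13.17 × 62.36 × 242.45 / 9870 = 20.17 L

20.2 L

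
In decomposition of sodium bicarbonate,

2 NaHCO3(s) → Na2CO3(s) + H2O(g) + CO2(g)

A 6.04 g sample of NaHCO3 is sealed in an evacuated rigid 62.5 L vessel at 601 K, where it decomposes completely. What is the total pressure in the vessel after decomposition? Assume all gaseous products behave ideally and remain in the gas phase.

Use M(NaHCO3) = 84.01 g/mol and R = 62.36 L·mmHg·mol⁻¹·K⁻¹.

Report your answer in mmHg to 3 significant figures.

43.1 mmHg

n(NaHCO3) = 6.04 / 84.01 = 0.07190 mol
n(gas produced) = (2/2) × 0.07190 = 0.07190 mol
P = nRT/V = 0.07190 × 62.36 × 601 / 62.5 = 43.12 mmHg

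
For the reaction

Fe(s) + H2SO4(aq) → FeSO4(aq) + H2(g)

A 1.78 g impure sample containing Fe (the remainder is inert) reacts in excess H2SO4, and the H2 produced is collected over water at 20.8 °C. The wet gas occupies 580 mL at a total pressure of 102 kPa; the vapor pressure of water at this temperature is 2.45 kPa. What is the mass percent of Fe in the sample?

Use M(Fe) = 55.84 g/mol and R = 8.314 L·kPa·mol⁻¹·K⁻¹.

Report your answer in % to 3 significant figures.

P(H2) = 102 − 2.45 = 99.55 kPa
n(H2) = PV/RT = (99.55 × 0.5800) / (8.314 × 293.95) = 0.02363 mol
n(Fe) = (1/1) × 0.02363 = 0.02363 mol
m(Fe) = 0.02363 × 55.84 = 1.319 g
%Fe = 1.319 / 1.78 × 100 = 74.10%

74.1 %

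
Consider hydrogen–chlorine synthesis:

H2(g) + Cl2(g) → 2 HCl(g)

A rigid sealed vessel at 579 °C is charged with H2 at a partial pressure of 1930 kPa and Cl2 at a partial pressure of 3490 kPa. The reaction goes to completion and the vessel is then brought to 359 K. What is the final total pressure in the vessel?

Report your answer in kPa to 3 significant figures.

Because the vessel is rigid and T is held at 579 °C, work the stoichiometry in partial pressures (P_i = n_iRT/V).
P(Cl2) required for 1930 kPa of H2 = (1/1) × 1930 = 1930 kPa; available 3490 kPa, so H2 is limiting.
P(Cl2) remaining = 3490 − (1/1) × 1930 = 1560 kPa
P(gaseous products) = (2)/1 × 1930 = 3860 kPa
P_total at 579 °C = 1560 + 3860 = 5420 kPa
Scaling to 359 K: P = 5420 × 359/852.15 = 2283 kPa

2280 kPa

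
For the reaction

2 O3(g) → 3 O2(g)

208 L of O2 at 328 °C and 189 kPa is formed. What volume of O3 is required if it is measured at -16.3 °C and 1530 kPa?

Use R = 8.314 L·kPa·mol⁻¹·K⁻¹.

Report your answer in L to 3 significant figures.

n(O2) = PV/RT = (189 × 208) / (8.314 × 601.15) = 7.866 mol
n(O3) = (2/3) × 7.866 = 5.244 mol
V = nRT/P = 5.244 × 8.314 × 256.85 / 1530 = 7.319 L

7.32 L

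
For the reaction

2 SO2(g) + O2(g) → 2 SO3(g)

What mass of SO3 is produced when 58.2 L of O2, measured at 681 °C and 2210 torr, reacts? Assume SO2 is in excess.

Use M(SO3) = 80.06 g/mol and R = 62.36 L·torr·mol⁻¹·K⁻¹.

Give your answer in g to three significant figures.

n(O2) = PV/RT = (2210 × 58.2) / (62.36 × 954.15) = 2.162 mol
n(SO3) = (2/1) × 2.162 = 4.324 mol
m(SO3) = 4.324 × 80.06 = 346.2 g

346 g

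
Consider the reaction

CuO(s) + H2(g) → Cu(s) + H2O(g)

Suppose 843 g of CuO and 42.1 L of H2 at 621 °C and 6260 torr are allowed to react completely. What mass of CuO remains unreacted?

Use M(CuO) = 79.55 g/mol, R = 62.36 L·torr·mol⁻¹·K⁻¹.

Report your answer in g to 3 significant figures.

467 g

n(CuO) = 843 / 79.55 = 10.60 mol
n(H2) = PV/RT = (6260 × 42.1) / (62.36 × 894.15) = 4.727 mol
For 10.60 mol CuO, stoichiometry requires (1/1) × 10.60 = 10.60 mol H2; 4.727 mol is available, so H2 is limiting.
n(CuO) consumed = (1/1) × 4.727 = 4.727 mol; remaining = 10.60 − 4.727 = 5.873 mol
m(CuO) = 5.873 × 79.55 = 467.2 g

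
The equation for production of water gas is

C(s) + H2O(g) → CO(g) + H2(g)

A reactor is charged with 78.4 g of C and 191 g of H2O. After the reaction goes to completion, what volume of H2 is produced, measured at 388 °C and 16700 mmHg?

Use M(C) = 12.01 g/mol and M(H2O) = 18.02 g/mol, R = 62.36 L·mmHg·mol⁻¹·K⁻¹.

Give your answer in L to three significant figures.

16.1 L

n(C) = 78.4 / 12.01 = 6.528 mol
n(H2O) = 191 / 18.02 = 10.60 mol
For 6.528 mol C, stoichiometry requires (1/1) × 6.528 = 6.528 mol H2O; 10.60 mol is available, so C is limiting.
n(H2) = (1/1) × 6.528 = 6.528 mol
V(H2) = nRT/P = 6.528 × 62.36 × 661.15 / 16700 = 16.12 L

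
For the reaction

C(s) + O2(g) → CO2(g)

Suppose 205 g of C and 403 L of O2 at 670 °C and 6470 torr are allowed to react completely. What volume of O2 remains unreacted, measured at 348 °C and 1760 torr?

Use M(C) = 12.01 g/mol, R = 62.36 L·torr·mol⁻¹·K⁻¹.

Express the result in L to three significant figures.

n(C) = 205 / 12.01 = 17.07 mol
n(O2) = PV/RT = (6470 × 403) / (62.36 × 943.15) = 44.33 mol
For 17.07 mol C, stoichiometry requires (1/1) × 17.07 = 17.07 mol O2; 44.33 mol is available, so C is limiting.
n(O2) consumed = (1/1) × 17.07 = 17.07 mol; remaining = 44.33 − 17.07 = 27.26 mol
V(O2) = nRT/P = 27.26 × 62.36 × 621.15 / 1760 = 600.0 L

600 L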